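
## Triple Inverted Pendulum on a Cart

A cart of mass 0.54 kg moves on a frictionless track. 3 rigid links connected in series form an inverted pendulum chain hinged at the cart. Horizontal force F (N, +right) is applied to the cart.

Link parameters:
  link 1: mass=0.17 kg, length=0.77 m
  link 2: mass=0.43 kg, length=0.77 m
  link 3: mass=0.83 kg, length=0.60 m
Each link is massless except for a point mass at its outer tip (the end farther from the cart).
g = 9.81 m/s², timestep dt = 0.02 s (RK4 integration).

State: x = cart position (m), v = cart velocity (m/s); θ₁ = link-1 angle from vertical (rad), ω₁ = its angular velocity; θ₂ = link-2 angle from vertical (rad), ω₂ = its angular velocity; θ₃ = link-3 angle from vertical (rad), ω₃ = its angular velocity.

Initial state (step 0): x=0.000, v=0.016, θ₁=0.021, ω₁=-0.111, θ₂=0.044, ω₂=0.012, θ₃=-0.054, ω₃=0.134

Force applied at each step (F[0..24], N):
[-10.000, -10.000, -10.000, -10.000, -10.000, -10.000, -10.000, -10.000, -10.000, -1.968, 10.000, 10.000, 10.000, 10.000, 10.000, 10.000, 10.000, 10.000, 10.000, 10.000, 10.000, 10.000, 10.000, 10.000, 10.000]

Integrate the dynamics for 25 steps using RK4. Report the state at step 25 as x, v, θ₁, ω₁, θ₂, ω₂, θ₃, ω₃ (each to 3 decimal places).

Answer: x=-0.631, v=1.750, θ₁=1.766, ω₁=5.509, θ₂=-0.034, ω₂=-1.019, θ₃=-0.145, ω₃=-0.271

Derivation:
apply F[0]=-10.000 → step 1: x=-0.003, v=-0.365, θ₁=0.023, ω₁=0.348, θ₂=0.045, ω₂=0.103, θ₃=-0.052, ω₃=0.047
apply F[1]=-10.000 → step 2: x=-0.015, v=-0.748, θ₁=0.035, ω₁=0.823, θ₂=0.048, ω₂=0.181, θ₃=-0.052, ω₃=-0.037
apply F[2]=-10.000 → step 3: x=-0.033, v=-1.137, θ₁=0.057, ω₁=1.331, θ₂=0.052, ω₂=0.230, θ₃=-0.054, ω₃=-0.116
apply F[3]=-10.000 → step 4: x=-0.060, v=-1.531, θ₁=0.089, ω₁=1.878, θ₂=0.057, ω₂=0.241, θ₃=-0.057, ω₃=-0.181
apply F[4]=-10.000 → step 5: x=-0.095, v=-1.923, θ₁=0.132, ω₁=2.446, θ₂=0.062, ω₂=0.224, θ₃=-0.061, ω₃=-0.225
apply F[5]=-10.000 → step 6: x=-0.137, v=-2.300, θ₁=0.186, ω₁=2.983, θ₂=0.066, ω₂=0.213, θ₃=-0.065, ω₃=-0.235
apply F[6]=-10.000 → step 7: x=-0.186, v=-2.649, θ₁=0.250, ω₁=3.427, θ₂=0.071, ω₂=0.263, θ₃=-0.070, ω₃=-0.211
apply F[7]=-10.000 → step 8: x=-0.243, v=-2.963, θ₁=0.322, ω₁=3.744, θ₂=0.077, ω₂=0.409, θ₃=-0.074, ω₃=-0.160
apply F[8]=-10.000 → step 9: x=-0.305, v=-3.247, θ₁=0.399, ω₁=3.942, θ₂=0.088, ω₂=0.653, θ₃=-0.076, ω₃=-0.092
apply F[9]=-1.968 → step 10: x=-0.370, v=-3.272, θ₁=0.478, ω₁=3.949, θ₂=0.102, ω₂=0.791, θ₃=-0.078, ω₃=-0.058
apply F[10]=+10.000 → step 11: x=-0.432, v=-2.954, θ₁=0.556, ω₁=3.850, θ₂=0.116, ω₂=0.635, θ₃=-0.079, ω₃=-0.090
apply F[11]=+10.000 → step 12: x=-0.488, v=-2.645, θ₁=0.633, ω₁=3.816, θ₂=0.127, ω₂=0.449, θ₃=-0.081, ω₃=-0.125
apply F[12]=+10.000 → step 13: x=-0.538, v=-2.339, θ₁=0.709, ω₁=3.826, θ₂=0.134, ω₂=0.247, θ₃=-0.084, ω₃=-0.160
apply F[13]=+10.000 → step 14: x=-0.582, v=-2.032, θ₁=0.786, ω₁=3.866, θ₂=0.137, ω₂=0.039, θ₃=-0.088, ω₃=-0.190
apply F[14]=+10.000 → step 15: x=-0.619, v=-1.723, θ₁=0.864, ω₁=3.926, θ₂=0.136, ω₂=-0.165, θ₃=-0.092, ω₃=-0.217
apply F[15]=+10.000 → step 16: x=-0.651, v=-1.409, θ₁=0.943, ω₁=4.001, θ₂=0.131, ω₂=-0.360, θ₃=-0.096, ω₃=-0.238
apply F[16]=+10.000 → step 17: x=-0.676, v=-1.089, θ₁=1.024, ω₁=4.088, θ₂=0.121, ω₂=-0.542, θ₃=-0.101, ω₃=-0.253
apply F[17]=+10.000 → step 18: x=-0.694, v=-0.763, θ₁=1.107, ω₁=4.186, θ₂=0.109, ω₂=-0.706, θ₃=-0.106, ω₃=-0.264
apply F[18]=+10.000 → step 19: x=-0.706, v=-0.430, θ₁=1.192, ω₁=4.297, θ₂=0.093, ω₂=-0.851, θ₃=-0.112, ω₃=-0.271
apply F[19]=+10.000 → step 20: x=-0.711, v=-0.090, θ₁=1.279, ω₁=4.422, θ₂=0.075, ω₂=-0.972, θ₃=-0.117, ω₃=-0.274
apply F[20]=+10.000 → step 21: x=-0.710, v=0.257, θ₁=1.369, ω₁=4.566, θ₂=0.055, ω₂=-1.065, θ₃=-0.123, ω₃=-0.275
apply F[21]=+10.000 → step 22: x=-0.701, v=0.613, θ₁=1.462, ω₁=4.735, θ₂=0.033, ω₂=-1.126, θ₃=-0.128, ω₃=-0.274
apply F[22]=+10.000 → step 23: x=-0.685, v=0.978, θ₁=1.558, ω₁=4.939, θ₂=0.010, ω₂=-1.147, θ₃=-0.134, ω₃=-0.273
apply F[23]=+10.000 → step 24: x=-0.662, v=1.356, θ₁=1.659, ω₁=5.190, θ₂=-0.013, ω₂=-1.117, θ₃=-0.139, ω₃=-0.271
apply F[24]=+10.000 → step 25: x=-0.631, v=1.750, θ₁=1.766, ω₁=5.509, θ₂=-0.034, ω₂=-1.019, θ₃=-0.145, ω₃=-0.271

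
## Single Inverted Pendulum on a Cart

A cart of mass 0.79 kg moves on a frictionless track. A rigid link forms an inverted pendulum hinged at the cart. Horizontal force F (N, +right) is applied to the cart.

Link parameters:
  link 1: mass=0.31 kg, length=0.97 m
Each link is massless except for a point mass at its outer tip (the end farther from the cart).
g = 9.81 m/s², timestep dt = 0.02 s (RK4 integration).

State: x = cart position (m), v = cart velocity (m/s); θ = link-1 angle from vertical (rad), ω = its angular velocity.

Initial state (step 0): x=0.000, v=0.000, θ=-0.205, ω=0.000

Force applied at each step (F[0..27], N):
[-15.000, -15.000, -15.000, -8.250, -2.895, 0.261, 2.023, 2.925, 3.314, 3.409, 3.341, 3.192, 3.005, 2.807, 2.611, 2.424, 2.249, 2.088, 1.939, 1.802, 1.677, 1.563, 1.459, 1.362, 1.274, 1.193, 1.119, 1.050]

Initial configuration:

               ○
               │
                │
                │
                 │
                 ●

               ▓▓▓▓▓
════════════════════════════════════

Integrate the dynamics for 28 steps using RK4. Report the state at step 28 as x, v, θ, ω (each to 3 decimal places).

apply F[0]=-15.000 → step 1: x=-0.004, v=-0.359, θ=-0.202, ω=0.321
apply F[1]=-15.000 → step 2: x=-0.014, v=-0.719, θ=-0.192, ω=0.645
apply F[2]=-15.000 → step 3: x=-0.032, v=-1.081, θ=-0.176, ω=0.975
apply F[3]=-8.250 → step 4: x=-0.056, v=-1.276, θ=-0.155, ω=1.141
apply F[4]=-2.895 → step 5: x=-0.082, v=-1.340, θ=-0.132, ω=1.176
apply F[5]=+0.261 → step 6: x=-0.109, v=-1.325, θ=-0.109, ω=1.137
apply F[6]=+2.023 → step 7: x=-0.135, v=-1.268, θ=-0.087, ω=1.059
apply F[7]=+2.925 → step 8: x=-0.159, v=-1.188, θ=-0.066, ω=0.962
apply F[8]=+3.314 → step 9: x=-0.182, v=-1.101, θ=-0.048, ω=0.860
apply F[9]=+3.409 → step 10: x=-0.203, v=-1.012, θ=-0.032, ω=0.760
apply F[10]=+3.341 → step 11: x=-0.223, v=-0.925, θ=-0.018, ω=0.666
apply F[11]=+3.192 → step 12: x=-0.240, v=-0.844, θ=-0.005, ω=0.580
apply F[12]=+3.005 → step 13: x=-0.256, v=-0.767, θ=0.006, ω=0.501
apply F[13]=+2.807 → step 14: x=-0.271, v=-0.697, θ=0.015, ω=0.431
apply F[14]=+2.611 → step 15: x=-0.284, v=-0.633, θ=0.023, ω=0.368
apply F[15]=+2.424 → step 16: x=-0.296, v=-0.573, θ=0.030, ω=0.312
apply F[16]=+2.249 → step 17: x=-0.307, v=-0.519, θ=0.035, ω=0.263
apply F[17]=+2.088 → step 18: x=-0.317, v=-0.469, θ=0.040, ω=0.219
apply F[18]=+1.939 → step 19: x=-0.326, v=-0.423, θ=0.044, ω=0.180
apply F[19]=+1.802 → step 20: x=-0.334, v=-0.381, θ=0.047, ω=0.146
apply F[20]=+1.677 → step 21: x=-0.341, v=-0.342, θ=0.050, ω=0.116
apply F[21]=+1.563 → step 22: x=-0.348, v=-0.307, θ=0.052, ω=0.090
apply F[22]=+1.459 → step 23: x=-0.354, v=-0.274, θ=0.054, ω=0.067
apply F[23]=+1.362 → step 24: x=-0.359, v=-0.244, θ=0.055, ω=0.047
apply F[24]=+1.274 → step 25: x=-0.363, v=-0.216, θ=0.056, ω=0.029
apply F[25]=+1.193 → step 26: x=-0.367, v=-0.190, θ=0.056, ω=0.014
apply F[26]=+1.119 → step 27: x=-0.371, v=-0.166, θ=0.056, ω=0.001
apply F[27]=+1.050 → step 28: x=-0.374, v=-0.144, θ=0.056, ω=-0.011

Answer: x=-0.374, v=-0.144, θ=0.056, ω=-0.011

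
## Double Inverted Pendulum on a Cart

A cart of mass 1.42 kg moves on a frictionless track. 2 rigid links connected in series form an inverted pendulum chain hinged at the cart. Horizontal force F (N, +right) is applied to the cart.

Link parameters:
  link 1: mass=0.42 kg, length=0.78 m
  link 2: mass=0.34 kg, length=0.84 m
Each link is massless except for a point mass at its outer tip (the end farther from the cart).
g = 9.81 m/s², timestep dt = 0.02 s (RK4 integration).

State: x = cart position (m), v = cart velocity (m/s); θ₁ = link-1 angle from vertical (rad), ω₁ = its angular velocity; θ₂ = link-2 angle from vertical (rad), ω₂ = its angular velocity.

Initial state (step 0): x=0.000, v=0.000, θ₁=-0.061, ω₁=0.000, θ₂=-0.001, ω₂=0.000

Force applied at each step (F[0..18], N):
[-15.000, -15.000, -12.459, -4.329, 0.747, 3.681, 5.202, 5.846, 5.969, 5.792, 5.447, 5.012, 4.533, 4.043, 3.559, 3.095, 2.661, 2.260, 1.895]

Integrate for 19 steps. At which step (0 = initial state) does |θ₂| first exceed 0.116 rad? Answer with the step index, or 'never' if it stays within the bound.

Answer: never

Derivation:
apply F[0]=-15.000 → step 1: x=-0.002, v=-0.205, θ₁=-0.059, ω₁=0.234, θ₂=-0.001, ω₂=0.026
apply F[1]=-15.000 → step 2: x=-0.008, v=-0.410, θ₁=-0.052, ω₁=0.471, θ₂=0.000, ω₂=0.051
apply F[2]=-12.459 → step 3: x=-0.018, v=-0.580, θ₁=-0.040, ω₁=0.668, θ₂=0.001, ω₂=0.071
apply F[3]=-4.329 → step 4: x=-0.030, v=-0.638, θ₁=-0.026, ω₁=0.727, θ₂=0.003, ω₂=0.085
apply F[4]=+0.747 → step 5: x=-0.043, v=-0.625, θ₁=-0.012, ω₁=0.701, θ₂=0.005, ω₂=0.095
apply F[5]=+3.681 → step 6: x=-0.055, v=-0.573, θ₁=0.001, ω₁=0.631, θ₂=0.007, ω₂=0.099
apply F[6]=+5.202 → step 7: x=-0.066, v=-0.501, θ₁=0.013, ω₁=0.539, θ₂=0.009, ω₂=0.099
apply F[7]=+5.846 → step 8: x=-0.075, v=-0.420, θ₁=0.023, ω₁=0.443, θ₂=0.011, ω₂=0.096
apply F[8]=+5.969 → step 9: x=-0.082, v=-0.339, θ₁=0.031, ω₁=0.348, θ₂=0.012, ω₂=0.089
apply F[9]=+5.792 → step 10: x=-0.088, v=-0.261, θ₁=0.037, ω₁=0.261, θ₂=0.014, ω₂=0.080
apply F[10]=+5.447 → step 11: x=-0.093, v=-0.188, θ₁=0.041, ω₁=0.183, θ₂=0.016, ω₂=0.070
apply F[11]=+5.012 → step 12: x=-0.096, v=-0.122, θ₁=0.044, ω₁=0.115, θ₂=0.017, ω₂=0.059
apply F[12]=+4.533 → step 13: x=-0.098, v=-0.063, θ₁=0.046, ω₁=0.056, θ₂=0.018, ω₂=0.047
apply F[13]=+4.043 → step 14: x=-0.099, v=-0.011, θ₁=0.046, ω₁=0.007, θ₂=0.019, ω₂=0.035
apply F[14]=+3.559 → step 15: x=-0.098, v=0.034, θ₁=0.046, ω₁=-0.034, θ₂=0.019, ω₂=0.023
apply F[15]=+3.095 → step 16: x=-0.097, v=0.073, θ₁=0.045, ω₁=-0.067, θ₂=0.020, ω₂=0.012
apply F[16]=+2.661 → step 17: x=-0.096, v=0.106, θ₁=0.044, ω₁=-0.092, θ₂=0.020, ω₂=0.002
apply F[17]=+2.260 → step 18: x=-0.093, v=0.133, θ₁=0.042, ω₁=-0.112, θ₂=0.020, ω₂=-0.008
apply F[18]=+1.895 → step 19: x=-0.090, v=0.155, θ₁=0.039, ω₁=-0.126, θ₂=0.019, ω₂=-0.017
max |θ₂| = 0.020 ≤ 0.116 over all 20 states.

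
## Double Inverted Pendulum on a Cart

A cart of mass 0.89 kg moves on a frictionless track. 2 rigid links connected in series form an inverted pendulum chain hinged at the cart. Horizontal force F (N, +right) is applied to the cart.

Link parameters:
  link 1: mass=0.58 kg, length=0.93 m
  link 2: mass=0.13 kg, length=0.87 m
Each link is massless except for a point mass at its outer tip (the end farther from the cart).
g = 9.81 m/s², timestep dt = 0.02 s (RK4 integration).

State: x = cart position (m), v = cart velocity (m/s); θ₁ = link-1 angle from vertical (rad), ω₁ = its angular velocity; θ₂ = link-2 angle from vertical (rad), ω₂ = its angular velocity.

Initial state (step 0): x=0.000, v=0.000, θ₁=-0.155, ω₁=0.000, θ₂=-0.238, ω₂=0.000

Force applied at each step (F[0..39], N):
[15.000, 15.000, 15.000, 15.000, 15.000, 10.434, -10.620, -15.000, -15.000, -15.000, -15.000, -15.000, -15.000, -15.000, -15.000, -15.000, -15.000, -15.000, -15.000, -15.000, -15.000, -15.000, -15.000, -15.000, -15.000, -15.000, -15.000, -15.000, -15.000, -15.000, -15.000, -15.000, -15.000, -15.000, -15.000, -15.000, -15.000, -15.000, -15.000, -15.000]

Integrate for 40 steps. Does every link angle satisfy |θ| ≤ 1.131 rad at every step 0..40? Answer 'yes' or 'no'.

apply F[0]=+15.000 → step 1: x=0.004, v=0.354, θ₁=-0.159, ω₁=-0.406, θ₂=-0.238, ω₂=-0.016
apply F[1]=+15.000 → step 2: x=0.014, v=0.708, θ₁=-0.171, ω₁=-0.814, θ₂=-0.239, ω₂=-0.029
apply F[2]=+15.000 → step 3: x=0.032, v=1.061, θ₁=-0.192, ω₁=-1.223, θ₂=-0.239, ω₂=-0.038
apply F[3]=+15.000 → step 4: x=0.057, v=1.411, θ₁=-0.220, ω₁=-1.635, θ₂=-0.240, ω₂=-0.042
apply F[4]=+15.000 → step 5: x=0.088, v=1.757, θ₁=-0.257, ω₁=-2.045, θ₂=-0.241, ω₂=-0.043
apply F[5]=+10.434 → step 6: x=0.126, v=1.998, θ₁=-0.301, ω₁=-2.353, θ₂=-0.242, ω₂=-0.041
apply F[6]=-10.620 → step 7: x=0.164, v=1.798, θ₁=-0.347, ω₁=-2.220, θ₂=-0.242, ω₂=-0.024
apply F[7]=-15.000 → step 8: x=0.197, v=1.519, θ₁=-0.389, ω₁=-2.021, θ₂=-0.243, ω₂=0.012
apply F[8]=-15.000 → step 9: x=0.225, v=1.250, θ₁=-0.428, ω₁=-1.848, θ₂=-0.242, ω₂=0.062
apply F[9]=-15.000 → step 10: x=0.247, v=0.991, θ₁=-0.463, ω₁=-1.699, θ₂=-0.240, ω₂=0.127
apply F[10]=-15.000 → step 11: x=0.264, v=0.741, θ₁=-0.496, ω₁=-1.571, θ₂=-0.237, ω₂=0.207
apply F[11]=-15.000 → step 12: x=0.277, v=0.499, θ₁=-0.526, ω₁=-1.462, θ₂=-0.232, ω₂=0.300
apply F[12]=-15.000 → step 13: x=0.284, v=0.263, θ₁=-0.554, ω₁=-1.371, θ₂=-0.225, ω₂=0.407
apply F[13]=-15.000 → step 14: x=0.287, v=0.033, θ₁=-0.581, ω₁=-1.295, θ₂=-0.215, ω₂=0.526
apply F[14]=-15.000 → step 15: x=0.286, v=-0.193, θ₁=-0.606, ω₁=-1.232, θ₂=-0.203, ω₂=0.658
apply F[15]=-15.000 → step 16: x=0.280, v=-0.414, θ₁=-0.630, ω₁=-1.182, θ₂=-0.189, ω₂=0.802
apply F[16]=-15.000 → step 17: x=0.269, v=-0.632, θ₁=-0.654, ω₁=-1.144, θ₂=-0.171, ω₂=0.958
apply F[17]=-15.000 → step 18: x=0.254, v=-0.847, θ₁=-0.676, ω₁=-1.115, θ₂=-0.150, ω₂=1.127
apply F[18]=-15.000 → step 19: x=0.235, v=-1.060, θ₁=-0.698, ω₁=-1.096, θ₂=-0.126, ω₂=1.306
apply F[19]=-15.000 → step 20: x=0.212, v=-1.271, θ₁=-0.720, ω₁=-1.084, θ₂=-0.098, ω₂=1.498
apply F[20]=-15.000 → step 21: x=0.184, v=-1.481, θ₁=-0.742, ω₁=-1.079, θ₂=-0.066, ω₂=1.701
apply F[21]=-15.000 → step 22: x=0.153, v=-1.691, θ₁=-0.763, ω₁=-1.080, θ₂=-0.030, ω₂=1.914
apply F[22]=-15.000 → step 23: x=0.117, v=-1.899, θ₁=-0.785, ω₁=-1.085, θ₂=0.010, ω₂=2.138
apply F[23]=-15.000 → step 24: x=0.077, v=-2.108, θ₁=-0.807, ω₁=-1.093, θ₂=0.056, ω₂=2.372
apply F[24]=-15.000 → step 25: x=0.032, v=-2.316, θ₁=-0.829, ω₁=-1.103, θ₂=0.105, ω₂=2.615
apply F[25]=-15.000 → step 26: x=-0.016, v=-2.525, θ₁=-0.851, ω₁=-1.113, θ₂=0.160, ω₂=2.867
apply F[26]=-15.000 → step 27: x=-0.069, v=-2.733, θ₁=-0.873, ω₁=-1.123, θ₂=0.220, ω₂=3.127
apply F[27]=-15.000 → step 28: x=-0.125, v=-2.941, θ₁=-0.896, ω₁=-1.130, θ₂=0.285, ω₂=3.394
apply F[28]=-15.000 → step 29: x=-0.186, v=-3.149, θ₁=-0.918, ω₁=-1.134, θ₂=0.356, ω₂=3.667
apply F[29]=-15.000 → step 30: x=-0.251, v=-3.355, θ₁=-0.941, ω₁=-1.134, θ₂=0.432, ω₂=3.945
apply F[30]=-15.000 → step 31: x=-0.320, v=-3.559, θ₁=-0.964, ω₁=-1.129, θ₂=0.514, ω₂=4.229
apply F[31]=-15.000 → step 32: x=-0.394, v=-3.761, θ₁=-0.986, ω₁=-1.119, θ₂=0.601, ω₂=4.518
apply F[32]=-15.000 → step 33: x=-0.471, v=-3.958, θ₁=-1.008, ω₁=-1.103, θ₂=0.695, ω₂=4.810
apply F[33]=-15.000 → step 34: x=-0.552, v=-4.151, θ₁=-1.030, ω₁=-1.082, θ₂=0.794, ω₂=5.104
apply F[34]=-15.000 → step 35: x=-0.637, v=-4.336, θ₁=-1.052, ω₁=-1.058, θ₂=0.899, ω₂=5.399
apply F[35]=-15.000 → step 36: x=-0.725, v=-4.513, θ₁=-1.073, ω₁=-1.033, θ₂=1.010, ω₂=5.691
apply F[36]=-15.000 → step 37: x=-0.817, v=-4.680, θ₁=-1.093, ω₁=-1.011, θ₂=1.126, ω₂=5.975
apply F[37]=-15.000 → step 38: x=-0.912, v=-4.835, θ₁=-1.113, ω₁=-0.998, θ₂=1.248, ω₂=6.244
apply F[38]=-15.000 → step 39: x=-1.010, v=-4.979, θ₁=-1.133, ω₁=-0.999, θ₂=1.376, ω₂=6.489
apply F[39]=-15.000 → step 40: x=-1.111, v=-5.111, θ₁=-1.153, ω₁=-1.023, θ₂=1.508, ω₂=6.699
Max |angle| over trajectory = 1.508 rad; bound = 1.131 → exceeded.

Answer: no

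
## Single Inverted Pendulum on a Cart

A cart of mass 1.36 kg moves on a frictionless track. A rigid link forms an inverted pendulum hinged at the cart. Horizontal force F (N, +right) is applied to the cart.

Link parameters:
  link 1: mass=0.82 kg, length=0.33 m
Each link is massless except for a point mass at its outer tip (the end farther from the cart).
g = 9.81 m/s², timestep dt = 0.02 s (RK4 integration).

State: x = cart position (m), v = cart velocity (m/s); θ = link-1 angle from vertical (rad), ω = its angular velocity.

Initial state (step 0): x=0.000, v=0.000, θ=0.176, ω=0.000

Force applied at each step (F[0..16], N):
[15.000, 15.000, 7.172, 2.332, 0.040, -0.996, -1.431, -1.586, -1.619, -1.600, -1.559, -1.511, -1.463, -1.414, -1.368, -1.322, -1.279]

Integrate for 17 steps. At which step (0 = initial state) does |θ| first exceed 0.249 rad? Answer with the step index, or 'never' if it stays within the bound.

apply F[0]=+15.000 → step 1: x=0.002, v=0.197, θ=0.171, ω=-0.484
apply F[1]=+15.000 → step 2: x=0.008, v=0.395, θ=0.157, ω=-0.981
apply F[2]=+7.172 → step 3: x=0.017, v=0.483, θ=0.135, ω=-1.158
apply F[3]=+2.332 → step 4: x=0.027, v=0.504, θ=0.112, ω=-1.145
apply F[4]=+0.040 → step 5: x=0.036, v=0.493, θ=0.090, ω=-1.053
apply F[5]=-0.996 → step 6: x=0.046, v=0.469, θ=0.070, ω=-0.934
apply F[6]=-1.431 → step 7: x=0.055, v=0.441, θ=0.053, ω=-0.812
apply F[7]=-1.586 → step 8: x=0.064, v=0.413, θ=0.038, ω=-0.699
apply F[8]=-1.619 → step 9: x=0.072, v=0.385, θ=0.025, ω=-0.597
apply F[9]=-1.600 → step 10: x=0.079, v=0.359, θ=0.014, ω=-0.508
apply F[10]=-1.559 → step 11: x=0.086, v=0.335, θ=0.005, ω=-0.430
apply F[11]=-1.511 → step 12: x=0.093, v=0.313, θ=-0.003, ω=-0.362
apply F[12]=-1.463 → step 13: x=0.099, v=0.292, θ=-0.010, ω=-0.303
apply F[13]=-1.414 → step 14: x=0.104, v=0.273, θ=-0.016, ω=-0.252
apply F[14]=-1.368 → step 15: x=0.110, v=0.255, θ=-0.020, ω=-0.209
apply F[15]=-1.322 → step 16: x=0.115, v=0.238, θ=-0.024, ω=-0.171
apply F[16]=-1.279 → step 17: x=0.119, v=0.223, θ=-0.027, ω=-0.138
max |θ| = 0.176 ≤ 0.249 over all 18 states.

Answer: never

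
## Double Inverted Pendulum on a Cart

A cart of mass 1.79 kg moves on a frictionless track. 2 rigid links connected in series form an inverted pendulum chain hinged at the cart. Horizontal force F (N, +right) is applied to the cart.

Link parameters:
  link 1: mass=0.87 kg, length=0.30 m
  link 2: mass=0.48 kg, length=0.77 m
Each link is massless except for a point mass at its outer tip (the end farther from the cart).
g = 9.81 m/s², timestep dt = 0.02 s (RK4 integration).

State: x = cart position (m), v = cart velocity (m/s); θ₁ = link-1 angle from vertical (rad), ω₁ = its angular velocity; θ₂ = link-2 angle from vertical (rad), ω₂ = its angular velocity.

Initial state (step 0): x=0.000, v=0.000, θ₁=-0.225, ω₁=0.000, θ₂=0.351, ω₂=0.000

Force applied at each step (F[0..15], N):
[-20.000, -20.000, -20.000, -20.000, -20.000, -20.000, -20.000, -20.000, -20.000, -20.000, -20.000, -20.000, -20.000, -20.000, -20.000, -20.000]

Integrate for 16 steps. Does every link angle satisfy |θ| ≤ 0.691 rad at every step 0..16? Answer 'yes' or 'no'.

Answer: no

Derivation:
apply F[0]=-20.000 → step 1: x=-0.002, v=-0.190, θ₁=-0.222, ω₁=0.304, θ₂=0.353, ω₂=0.220
apply F[1]=-20.000 → step 2: x=-0.008, v=-0.381, θ₁=-0.213, ω₁=0.619, θ₂=0.360, ω₂=0.437
apply F[2]=-20.000 → step 3: x=-0.017, v=-0.574, θ₁=-0.197, ω₁=0.956, θ₂=0.371, ω₂=0.650
apply F[3]=-20.000 → step 4: x=-0.031, v=-0.771, θ₁=-0.174, ω₁=1.329, θ₂=0.386, ω₂=0.853
apply F[4]=-20.000 → step 5: x=-0.048, v=-0.973, θ₁=-0.144, ω₁=1.750, θ₂=0.405, ω₂=1.044
apply F[5]=-20.000 → step 6: x=-0.070, v=-1.181, θ₁=-0.104, ω₁=2.234, θ₂=0.427, ω₂=1.217
apply F[6]=-20.000 → step 7: x=-0.095, v=-1.396, θ₁=-0.054, ω₁=2.793, θ₂=0.453, ω₂=1.364
apply F[7]=-20.000 → step 8: x=-0.125, v=-1.617, θ₁=0.008, ω₁=3.441, θ₂=0.482, ω₂=1.477
apply F[8]=-20.000 → step 9: x=-0.160, v=-1.843, θ₁=0.085, ω₁=4.184, θ₂=0.512, ω₂=1.546
apply F[9]=-20.000 → step 10: x=-0.199, v=-2.068, θ₁=0.176, ω₁=5.014, θ₂=0.543, ω₂=1.566
apply F[10]=-20.000 → step 11: x=-0.243, v=-2.283, θ₁=0.285, ω₁=5.900, θ₂=0.574, ω₂=1.536
apply F[11]=-20.000 → step 12: x=-0.290, v=-2.473, θ₁=0.412, ω₁=6.781, θ₂=0.604, ω₂=1.475
apply F[12]=-20.000 → step 13: x=-0.341, v=-2.621, θ₁=0.556, ω₁=7.578, θ₂=0.633, ω₂=1.418
apply F[13]=-20.000 → step 14: x=-0.395, v=-2.716, θ₁=0.714, ω₁=8.229, θ₂=0.661, ω₂=1.412
apply F[14]=-20.000 → step 15: x=-0.450, v=-2.759, θ₁=0.884, ω₁=8.719, θ₂=0.690, ω₂=1.495
apply F[15]=-20.000 → step 16: x=-0.505, v=-2.757, θ₁=1.062, ω₁=9.075, θ₂=0.722, ω₂=1.688
Max |angle| over trajectory = 1.062 rad; bound = 0.691 → exceeded.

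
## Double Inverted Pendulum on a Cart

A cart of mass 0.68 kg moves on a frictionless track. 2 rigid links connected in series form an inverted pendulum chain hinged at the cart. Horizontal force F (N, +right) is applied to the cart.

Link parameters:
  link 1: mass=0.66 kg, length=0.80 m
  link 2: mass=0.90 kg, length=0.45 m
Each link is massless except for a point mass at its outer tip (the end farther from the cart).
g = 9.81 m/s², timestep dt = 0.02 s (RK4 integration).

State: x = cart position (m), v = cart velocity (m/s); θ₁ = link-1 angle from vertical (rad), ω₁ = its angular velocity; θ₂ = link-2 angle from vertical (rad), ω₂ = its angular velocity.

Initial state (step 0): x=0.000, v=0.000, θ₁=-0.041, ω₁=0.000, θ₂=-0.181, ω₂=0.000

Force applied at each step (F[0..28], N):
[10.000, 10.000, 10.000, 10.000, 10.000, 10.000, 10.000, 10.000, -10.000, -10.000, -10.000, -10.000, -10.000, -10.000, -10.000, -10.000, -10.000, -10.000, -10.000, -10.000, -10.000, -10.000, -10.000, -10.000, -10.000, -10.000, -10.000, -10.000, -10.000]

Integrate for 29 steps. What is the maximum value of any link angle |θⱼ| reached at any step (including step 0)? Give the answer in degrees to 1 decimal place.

apply F[0]=+10.000 → step 1: x=0.003, v=0.311, θ₁=-0.045, ω₁=-0.358, θ₂=-0.182, ω₂=-0.129
apply F[1]=+10.000 → step 2: x=0.012, v=0.625, θ₁=-0.055, ω₁=-0.722, θ₂=-0.186, ω₂=-0.250
apply F[2]=+10.000 → step 3: x=0.028, v=0.942, θ₁=-0.074, ω₁=-1.100, θ₂=-0.192, ω₂=-0.354
apply F[3]=+10.000 → step 4: x=0.050, v=1.263, θ₁=-0.099, ω₁=-1.495, θ₂=-0.200, ω₂=-0.434
apply F[4]=+10.000 → step 5: x=0.079, v=1.586, θ₁=-0.133, ω₁=-1.908, θ₂=-0.209, ω₂=-0.485
apply F[5]=+10.000 → step 6: x=0.114, v=1.905, θ₁=-0.176, ω₁=-2.332, θ₂=-0.219, ω₂=-0.508
apply F[6]=+10.000 → step 7: x=0.155, v=2.210, θ₁=-0.227, ω₁=-2.754, θ₂=-0.230, ω₂=-0.512
apply F[7]=+10.000 → step 8: x=0.202, v=2.491, θ₁=-0.286, ω₁=-3.154, θ₂=-0.240, ω₂=-0.516
apply F[8]=-10.000 → step 9: x=0.249, v=2.270, θ₁=-0.347, ω₁=-2.981, θ₂=-0.250, ω₂=-0.477
apply F[9]=-10.000 → step 10: x=0.293, v=2.073, θ₁=-0.406, ω₁=-2.866, θ₂=-0.259, ω₂=-0.403
apply F[10]=-10.000 → step 11: x=0.332, v=1.895, θ₁=-0.462, ω₁=-2.800, θ₂=-0.266, ω₂=-0.295
apply F[11]=-10.000 → step 12: x=0.369, v=1.729, θ₁=-0.518, ω₁=-2.776, θ₂=-0.270, ω₂=-0.158
apply F[12]=-10.000 → step 13: x=0.402, v=1.571, θ₁=-0.573, ω₁=-2.786, θ₂=-0.272, ω₂=0.005
apply F[13]=-10.000 → step 14: x=0.432, v=1.417, θ₁=-0.629, ω₁=-2.822, θ₂=-0.270, ω₂=0.188
apply F[14]=-10.000 → step 15: x=0.458, v=1.262, θ₁=-0.686, ω₁=-2.879, θ₂=-0.264, ω₂=0.387
apply F[15]=-10.000 → step 16: x=0.482, v=1.105, θ₁=-0.745, ω₁=-2.951, θ₂=-0.254, ω₂=0.596
apply F[16]=-10.000 → step 17: x=0.502, v=0.941, θ₁=-0.805, ω₁=-3.035, θ₂=-0.240, ω₂=0.811
apply F[17]=-10.000 → step 18: x=0.520, v=0.769, θ₁=-0.866, ω₁=-3.126, θ₂=-0.222, ω₂=1.025
apply F[18]=-10.000 → step 19: x=0.533, v=0.588, θ₁=-0.930, ω₁=-3.224, θ₂=-0.199, ω₂=1.235
apply F[19]=-10.000 → step 20: x=0.543, v=0.396, θ₁=-0.995, ω₁=-3.327, θ₂=-0.173, ω₂=1.435
apply F[20]=-10.000 → step 21: x=0.549, v=0.194, θ₁=-1.063, ω₁=-3.434, θ₂=-0.142, ω₂=1.623
apply F[21]=-10.000 → step 22: x=0.551, v=-0.020, θ₁=-1.133, ω₁=-3.546, θ₂=-0.108, ω₂=1.794
apply F[22]=-10.000 → step 23: x=0.548, v=-0.245, θ₁=-1.205, ω₁=-3.665, θ₂=-0.070, ω₂=1.945
apply F[23]=-10.000 → step 24: x=0.541, v=-0.481, θ₁=-1.279, ω₁=-3.793, θ₂=-0.030, ω₂=2.074
apply F[24]=-10.000 → step 25: x=0.529, v=-0.731, θ₁=-1.356, ω₁=-3.933, θ₂=0.012, ω₂=2.176
apply F[25]=-10.000 → step 26: x=0.512, v=-0.994, θ₁=-1.437, ω₁=-4.089, θ₂=0.057, ω₂=2.247
apply F[26]=-10.000 → step 27: x=0.489, v=-1.272, θ₁=-1.520, ω₁=-4.268, θ₂=0.102, ω₂=2.283
apply F[27]=-10.000 → step 28: x=0.460, v=-1.570, θ₁=-1.608, ω₁=-4.477, θ₂=0.148, ω₂=2.275
apply F[28]=-10.000 → step 29: x=0.426, v=-1.892, θ₁=-1.699, ω₁=-4.728, θ₂=0.193, ω₂=2.214
Max |angle| over trajectory = 1.699 rad = 97.4°.

Answer: 97.4°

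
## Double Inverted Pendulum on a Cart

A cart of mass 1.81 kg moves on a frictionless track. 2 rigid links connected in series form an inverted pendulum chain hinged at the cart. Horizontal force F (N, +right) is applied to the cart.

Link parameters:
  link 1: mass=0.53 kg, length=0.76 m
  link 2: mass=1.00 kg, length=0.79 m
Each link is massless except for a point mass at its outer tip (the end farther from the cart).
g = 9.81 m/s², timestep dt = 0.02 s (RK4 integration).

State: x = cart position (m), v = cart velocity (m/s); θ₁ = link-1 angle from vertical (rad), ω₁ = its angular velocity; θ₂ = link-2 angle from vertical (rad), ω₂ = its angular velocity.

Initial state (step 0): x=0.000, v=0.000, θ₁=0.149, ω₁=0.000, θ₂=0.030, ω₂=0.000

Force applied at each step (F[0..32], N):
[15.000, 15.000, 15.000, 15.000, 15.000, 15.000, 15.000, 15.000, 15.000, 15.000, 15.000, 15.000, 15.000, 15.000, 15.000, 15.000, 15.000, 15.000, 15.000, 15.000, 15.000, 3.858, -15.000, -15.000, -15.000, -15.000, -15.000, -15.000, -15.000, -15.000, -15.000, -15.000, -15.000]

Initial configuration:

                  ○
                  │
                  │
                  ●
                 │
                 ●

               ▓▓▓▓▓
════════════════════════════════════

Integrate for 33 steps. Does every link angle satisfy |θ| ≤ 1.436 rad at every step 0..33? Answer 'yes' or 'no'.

apply F[0]=+15.000 → step 1: x=0.001, v=0.140, θ₁=0.148, ω₁=-0.082, θ₂=0.029, ω₂=-0.091
apply F[1]=+15.000 → step 2: x=0.006, v=0.279, θ₁=0.146, ω₁=-0.165, θ₂=0.026, ω₂=-0.181
apply F[2]=+15.000 → step 3: x=0.013, v=0.420, θ₁=0.142, ω₁=-0.250, θ₂=0.022, ω₂=-0.272
apply F[3]=+15.000 → step 4: x=0.022, v=0.562, θ₁=0.136, ω₁=-0.339, θ₂=0.016, ω₂=-0.362
apply F[4]=+15.000 → step 5: x=0.035, v=0.705, θ₁=0.128, ω₁=-0.431, θ₂=0.007, ω₂=-0.451
apply F[5]=+15.000 → step 6: x=0.051, v=0.850, θ₁=0.118, ω₁=-0.530, θ₂=-0.003, ω₂=-0.540
apply F[6]=+15.000 → step 7: x=0.069, v=0.997, θ₁=0.107, ω₁=-0.634, θ₂=-0.014, ω₂=-0.627
apply F[7]=+15.000 → step 8: x=0.090, v=1.146, θ₁=0.093, ω₁=-0.748, θ₂=-0.028, ω₂=-0.712
apply F[8]=+15.000 → step 9: x=0.115, v=1.298, θ₁=0.077, ω₁=-0.871, θ₂=-0.043, ω₂=-0.794
apply F[9]=+15.000 → step 10: x=0.142, v=1.454, θ₁=0.058, ω₁=-1.006, θ₂=-0.059, ω₂=-0.872
apply F[10]=+15.000 → step 11: x=0.173, v=1.613, θ₁=0.036, ω₁=-1.154, θ₂=-0.078, ω₂=-0.945
apply F[11]=+15.000 → step 12: x=0.207, v=1.775, θ₁=0.012, ω₁=-1.318, θ₂=-0.097, ω₂=-1.012
apply F[12]=+15.000 → step 13: x=0.244, v=1.941, θ₁=-0.016, ω₁=-1.499, θ₂=-0.118, ω₂=-1.070
apply F[13]=+15.000 → step 14: x=0.285, v=2.110, θ₁=-0.048, ω₁=-1.699, θ₂=-0.140, ω₂=-1.118
apply F[14]=+15.000 → step 15: x=0.329, v=2.283, θ₁=-0.085, ω₁=-1.919, θ₂=-0.163, ω₂=-1.155
apply F[15]=+15.000 → step 16: x=0.376, v=2.457, θ₁=-0.125, ω₁=-2.158, θ₂=-0.186, ω₂=-1.181
apply F[16]=+15.000 → step 17: x=0.427, v=2.632, θ₁=-0.171, ω₁=-2.415, θ₂=-0.210, ω₂=-1.194
apply F[17]=+15.000 → step 18: x=0.481, v=2.805, θ₁=-0.222, ω₁=-2.686, θ₂=-0.234, ω₂=-1.199
apply F[18]=+15.000 → step 19: x=0.539, v=2.973, θ₁=-0.278, ω₁=-2.964, θ₂=-0.258, ω₂=-1.199
apply F[19]=+15.000 → step 20: x=0.600, v=3.133, θ₁=-0.341, ω₁=-3.240, θ₂=-0.282, ω₂=-1.203
apply F[20]=+15.000 → step 21: x=0.664, v=3.280, θ₁=-0.408, ω₁=-3.501, θ₂=-0.306, ω₂=-1.220
apply F[21]=+3.858 → step 22: x=0.730, v=3.308, θ₁=-0.479, ω₁=-3.629, θ₂=-0.330, ω₂=-1.240
apply F[22]=-15.000 → step 23: x=0.795, v=3.155, θ₁=-0.551, ω₁=-3.591, θ₂=-0.355, ω₂=-1.220
apply F[23]=-15.000 → step 24: x=0.856, v=3.005, θ₁=-0.623, ω₁=-3.583, θ₂=-0.379, ω₂=-1.193
apply F[24]=-15.000 → step 25: x=0.915, v=2.856, θ₁=-0.695, ω₁=-3.601, θ₂=-0.403, ω₂=-1.162
apply F[25]=-15.000 → step 26: x=0.971, v=2.706, θ₁=-0.767, ω₁=-3.643, θ₂=-0.426, ω₂=-1.130
apply F[26]=-15.000 → step 27: x=1.023, v=2.554, θ₁=-0.841, ω₁=-3.703, θ₂=-0.448, ω₂=-1.100
apply F[27]=-15.000 → step 28: x=1.073, v=2.399, θ₁=-0.916, ω₁=-3.779, θ₂=-0.470, ω₂=-1.076
apply F[28]=-15.000 → step 29: x=1.119, v=2.239, θ₁=-0.992, ω₁=-3.869, θ₂=-0.491, ω₂=-1.062
apply F[29]=-15.000 → step 30: x=1.162, v=2.073, θ₁=-1.070, ω₁=-3.970, θ₂=-0.512, ω₂=-1.063
apply F[30]=-15.000 → step 31: x=1.202, v=1.900, θ₁=-1.151, ω₁=-4.082, θ₂=-0.534, ω₂=-1.081
apply F[31]=-15.000 → step 32: x=1.238, v=1.720, θ₁=-1.234, ω₁=-4.202, θ₂=-0.556, ω₂=-1.122
apply F[32]=-15.000 → step 33: x=1.271, v=1.532, θ₁=-1.319, ω₁=-4.332, θ₂=-0.579, ω₂=-1.188
Max |angle| over trajectory = 1.319 rad; bound = 1.436 → within bound.

Answer: yes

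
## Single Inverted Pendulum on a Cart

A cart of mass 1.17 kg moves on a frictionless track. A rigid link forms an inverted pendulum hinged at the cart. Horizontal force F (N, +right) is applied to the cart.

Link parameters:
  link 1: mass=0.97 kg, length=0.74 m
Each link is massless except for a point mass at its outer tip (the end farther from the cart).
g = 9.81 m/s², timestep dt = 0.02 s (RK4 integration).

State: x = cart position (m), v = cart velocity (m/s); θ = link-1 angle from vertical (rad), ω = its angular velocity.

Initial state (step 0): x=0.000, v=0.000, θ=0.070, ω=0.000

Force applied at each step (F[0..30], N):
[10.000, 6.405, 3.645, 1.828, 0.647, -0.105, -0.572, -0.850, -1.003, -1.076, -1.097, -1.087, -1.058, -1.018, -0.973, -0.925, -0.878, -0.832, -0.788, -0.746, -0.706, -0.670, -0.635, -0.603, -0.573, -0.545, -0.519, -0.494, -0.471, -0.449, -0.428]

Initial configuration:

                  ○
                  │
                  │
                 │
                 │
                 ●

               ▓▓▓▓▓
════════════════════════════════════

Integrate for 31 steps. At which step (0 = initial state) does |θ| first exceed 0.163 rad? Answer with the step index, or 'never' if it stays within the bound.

apply F[0]=+10.000 → step 1: x=0.002, v=0.159, θ=0.068, ω=-0.196
apply F[1]=+6.405 → step 2: x=0.006, v=0.258, θ=0.063, ω=-0.312
apply F[2]=+3.645 → step 3: x=0.011, v=0.310, θ=0.056, ω=-0.367
apply F[3]=+1.828 → step 4: x=0.018, v=0.333, θ=0.049, ω=-0.383
apply F[4]=+0.647 → step 5: x=0.025, v=0.337, θ=0.041, ω=-0.377
apply F[5]=-0.105 → step 6: x=0.031, v=0.329, θ=0.034, ω=-0.356
apply F[6]=-0.572 → step 7: x=0.038, v=0.314, θ=0.027, ω=-0.328
apply F[7]=-0.850 → step 8: x=0.044, v=0.296, θ=0.021, ω=-0.297
apply F[8]=-1.003 → step 9: x=0.049, v=0.276, θ=0.015, ω=-0.266
apply F[9]=-1.076 → step 10: x=0.055, v=0.256, θ=0.010, ω=-0.235
apply F[10]=-1.097 → step 11: x=0.060, v=0.236, θ=0.006, ω=-0.206
apply F[11]=-1.087 → step 12: x=0.064, v=0.216, θ=0.002, ω=-0.179
apply F[12]=-1.058 → step 13: x=0.068, v=0.198, θ=-0.001, ω=-0.154
apply F[13]=-1.018 → step 14: x=0.072, v=0.181, θ=-0.004, ω=-0.132
apply F[14]=-0.973 → step 15: x=0.076, v=0.166, θ=-0.007, ω=-0.112
apply F[15]=-0.925 → step 16: x=0.079, v=0.151, θ=-0.009, ω=-0.095
apply F[16]=-0.878 → step 17: x=0.082, v=0.138, θ=-0.011, ω=-0.079
apply F[17]=-0.832 → step 18: x=0.084, v=0.125, θ=-0.012, ω=-0.065
apply F[18]=-0.788 → step 19: x=0.087, v=0.114, θ=-0.013, ω=-0.053
apply F[19]=-0.746 → step 20: x=0.089, v=0.103, θ=-0.014, ω=-0.043
apply F[20]=-0.706 → step 21: x=0.091, v=0.094, θ=-0.015, ω=-0.034
apply F[21]=-0.670 → step 22: x=0.093, v=0.085, θ=-0.016, ω=-0.026
apply F[22]=-0.635 → step 23: x=0.094, v=0.076, θ=-0.016, ω=-0.019
apply F[23]=-0.603 → step 24: x=0.096, v=0.069, θ=-0.016, ω=-0.012
apply F[24]=-0.573 → step 25: x=0.097, v=0.062, θ=-0.017, ω=-0.007
apply F[25]=-0.545 → step 26: x=0.098, v=0.055, θ=-0.017, ω=-0.003
apply F[26]=-0.519 → step 27: x=0.099, v=0.049, θ=-0.017, ω=0.001
apply F[27]=-0.494 → step 28: x=0.100, v=0.043, θ=-0.017, ω=0.005
apply F[28]=-0.471 → step 29: x=0.101, v=0.038, θ=-0.016, ω=0.007
apply F[29]=-0.449 → step 30: x=0.102, v=0.033, θ=-0.016, ω=0.010
apply F[30]=-0.428 → step 31: x=0.102, v=0.028, θ=-0.016, ω=0.012
max |θ| = 0.070 ≤ 0.163 over all 32 states.

Answer: never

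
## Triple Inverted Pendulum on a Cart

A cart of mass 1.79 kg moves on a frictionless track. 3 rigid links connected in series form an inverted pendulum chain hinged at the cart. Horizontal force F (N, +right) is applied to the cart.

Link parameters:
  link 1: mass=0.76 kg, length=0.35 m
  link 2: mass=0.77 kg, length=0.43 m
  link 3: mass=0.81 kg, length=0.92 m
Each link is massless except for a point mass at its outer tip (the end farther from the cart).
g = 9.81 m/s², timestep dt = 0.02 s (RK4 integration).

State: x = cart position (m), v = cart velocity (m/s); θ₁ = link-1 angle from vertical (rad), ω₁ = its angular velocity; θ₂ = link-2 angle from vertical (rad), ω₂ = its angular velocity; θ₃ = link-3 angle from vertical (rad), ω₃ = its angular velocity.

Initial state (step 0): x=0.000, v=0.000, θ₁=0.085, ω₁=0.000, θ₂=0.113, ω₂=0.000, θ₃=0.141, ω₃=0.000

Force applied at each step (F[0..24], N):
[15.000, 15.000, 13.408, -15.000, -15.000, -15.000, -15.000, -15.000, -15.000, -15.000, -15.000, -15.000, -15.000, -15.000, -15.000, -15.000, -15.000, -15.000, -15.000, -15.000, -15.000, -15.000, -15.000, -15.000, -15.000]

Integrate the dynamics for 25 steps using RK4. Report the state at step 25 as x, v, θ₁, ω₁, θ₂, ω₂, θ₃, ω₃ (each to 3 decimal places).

Answer: x=-0.549, v=-2.070, θ₁=1.546, ω₁=6.583, θ₂=0.820, ω₂=4.192, θ₃=0.218, ω₃=1.019

Derivation:
apply F[0]=+15.000 → step 1: x=0.001, v=0.145, θ₁=0.081, ω₁=-0.402, θ₂=0.113, ω₂=0.029, θ₃=0.141, ω₃=0.013
apply F[1]=+15.000 → step 2: x=0.006, v=0.293, θ₁=0.069, ω₁=-0.826, θ₂=0.114, ω₂=0.071, θ₃=0.142, ω₃=0.025
apply F[2]=+13.408 → step 3: x=0.013, v=0.427, θ₁=0.048, ω₁=-1.242, θ₂=0.116, ω₂=0.136, θ₃=0.142, ω₃=0.037
apply F[3]=-15.000 → step 4: x=0.020, v=0.251, θ₁=0.028, ω₁=-0.803, θ₂=0.120, ω₂=0.229, θ₃=0.143, ω₃=0.047
apply F[4]=-15.000 → step 5: x=0.023, v=0.078, θ₁=0.016, ω₁=-0.408, θ₂=0.126, ω₂=0.354, θ₃=0.144, ω₃=0.055
apply F[5]=-15.000 → step 6: x=0.023, v=-0.093, θ₁=0.011, ω₁=-0.042, θ₂=0.134, ω₂=0.504, θ₃=0.145, ω₃=0.061
apply F[6]=-15.000 → step 7: x=0.019, v=-0.263, θ₁=0.014, ω₁=0.314, θ₂=0.146, ω₂=0.670, θ₃=0.146, ω₃=0.064
apply F[7]=-15.000 → step 8: x=0.012, v=-0.435, θ₁=0.024, ω₁=0.673, θ₂=0.161, ω₂=0.847, θ₃=0.148, ω₃=0.062
apply F[8]=-15.000 → step 9: x=0.002, v=-0.610, θ₁=0.041, ω₁=1.052, θ₂=0.180, ω₂=1.027, θ₃=0.149, ω₃=0.053
apply F[9]=-15.000 → step 10: x=-0.012, v=-0.789, θ₁=0.066, ω₁=1.464, θ₂=0.202, ω₂=1.202, θ₃=0.150, ω₃=0.039
apply F[10]=-15.000 → step 11: x=-0.030, v=-0.972, θ₁=0.100, ω₁=1.922, θ₂=0.228, ω₂=1.361, θ₃=0.150, ω₃=0.019
apply F[11]=-15.000 → step 12: x=-0.051, v=-1.158, θ₁=0.143, ω₁=2.436, θ₂=0.256, ω₂=1.493, θ₃=0.151, ω₃=-0.004
apply F[12]=-15.000 → step 13: x=-0.076, v=-1.346, θ₁=0.198, ω₁=3.008, θ₂=0.287, ω₂=1.586, θ₃=0.150, ω₃=-0.027
apply F[13]=-15.000 → step 14: x=-0.105, v=-1.530, θ₁=0.264, ω₁=3.625, θ₂=0.320, ω₂=1.634, θ₃=0.149, ω₃=-0.043
apply F[14]=-15.000 → step 15: x=-0.137, v=-1.702, θ₁=0.343, ω₁=4.259, θ₂=0.352, ω₂=1.639, θ₃=0.149, ω₃=-0.045
apply F[15]=-15.000 → step 16: x=-0.173, v=-1.852, θ₁=0.434, ω₁=4.861, θ₂=0.385, ω₂=1.624, θ₃=0.148, ω₃=-0.024
apply F[16]=-15.000 → step 17: x=-0.211, v=-1.972, θ₁=0.537, ω₁=5.385, θ₂=0.417, ω₂=1.622, θ₃=0.148, ω₃=0.022
apply F[17]=-15.000 → step 18: x=-0.251, v=-2.060, θ₁=0.649, ω₁=5.800, θ₂=0.450, ω₂=1.672, θ₃=0.149, ω₃=0.093
apply F[18]=-15.000 → step 19: x=-0.293, v=-2.117, θ₁=0.768, ω₁=6.105, θ₂=0.485, ω₂=1.800, θ₃=0.152, ω₃=0.183
apply F[19]=-15.000 → step 20: x=-0.336, v=-2.149, θ₁=0.892, ω₁=6.318, θ₂=0.523, ω₂=2.014, θ₃=0.156, ω₃=0.288
apply F[20]=-15.000 → step 21: x=-0.379, v=-2.161, θ₁=1.020, ω₁=6.461, θ₂=0.566, ω₂=2.313, θ₃=0.163, ω₃=0.406
apply F[21]=-15.000 → step 22: x=-0.422, v=-2.156, θ₁=1.151, ω₁=6.552, θ₂=0.616, ω₂=2.689, θ₃=0.173, ω₃=0.535
apply F[22]=-15.000 → step 23: x=-0.465, v=-2.138, θ₁=1.282, ω₁=6.603, θ₂=0.674, ω₂=3.133, θ₃=0.185, ω₃=0.677
apply F[23]=-15.000 → step 24: x=-0.508, v=-2.109, θ₁=1.414, ω₁=6.614, θ₂=0.742, ω₂=3.637, θ₃=0.200, ω₃=0.837
apply F[24]=-15.000 → step 25: x=-0.549, v=-2.070, θ₁=1.546, ω₁=6.583, θ₂=0.820, ω₂=4.192, θ₃=0.218, ω₃=1.019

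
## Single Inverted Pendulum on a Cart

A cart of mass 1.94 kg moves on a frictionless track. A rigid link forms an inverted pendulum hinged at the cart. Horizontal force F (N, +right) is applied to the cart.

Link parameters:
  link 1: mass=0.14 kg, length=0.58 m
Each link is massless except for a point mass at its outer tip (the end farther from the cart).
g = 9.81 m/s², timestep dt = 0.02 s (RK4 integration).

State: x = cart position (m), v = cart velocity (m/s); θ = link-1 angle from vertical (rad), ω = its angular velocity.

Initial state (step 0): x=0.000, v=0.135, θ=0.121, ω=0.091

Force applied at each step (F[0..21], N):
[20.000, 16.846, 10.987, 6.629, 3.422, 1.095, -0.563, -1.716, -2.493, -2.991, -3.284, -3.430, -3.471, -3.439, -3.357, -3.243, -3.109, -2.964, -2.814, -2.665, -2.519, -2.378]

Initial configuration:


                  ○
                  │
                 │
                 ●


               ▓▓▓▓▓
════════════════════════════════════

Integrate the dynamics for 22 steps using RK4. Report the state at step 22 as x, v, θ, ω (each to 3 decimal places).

Answer: x=0.232, v=0.280, θ=-0.056, ω=-0.053

Derivation:
apply F[0]=+20.000 → step 1: x=0.005, v=0.339, θ=0.120, ω=-0.218
apply F[1]=+16.846 → step 2: x=0.013, v=0.511, θ=0.113, ω=-0.473
apply F[2]=+10.987 → step 3: x=0.025, v=0.623, θ=0.102, ω=-0.628
apply F[3]=+6.629 → step 4: x=0.038, v=0.690, θ=0.088, ω=-0.711
apply F[4]=+3.422 → step 5: x=0.052, v=0.724, θ=0.074, ω=-0.742
apply F[5]=+1.095 → step 6: x=0.066, v=0.734, θ=0.059, ω=-0.737
apply F[6]=-0.563 → step 7: x=0.081, v=0.728, θ=0.045, ω=-0.709
apply F[7]=-1.716 → step 8: x=0.095, v=0.710, θ=0.031, ω=-0.664
apply F[8]=-2.493 → step 9: x=0.109, v=0.684, θ=0.018, ω=-0.611
apply F[9]=-2.991 → step 10: x=0.123, v=0.653, θ=0.007, ω=-0.554
apply F[10]=-3.284 → step 11: x=0.135, v=0.619, θ=-0.004, ω=-0.495
apply F[11]=-3.430 → step 12: x=0.147, v=0.583, θ=-0.013, ω=-0.437
apply F[12]=-3.471 → step 13: x=0.159, v=0.548, θ=-0.021, ω=-0.382
apply F[13]=-3.439 → step 14: x=0.169, v=0.513, θ=-0.028, ω=-0.330
apply F[14]=-3.357 → step 15: x=0.179, v=0.479, θ=-0.035, ω=-0.281
apply F[15]=-3.243 → step 16: x=0.189, v=0.446, θ=-0.040, ω=-0.237
apply F[16]=-3.109 → step 17: x=0.197, v=0.414, θ=-0.044, ω=-0.197
apply F[17]=-2.964 → step 18: x=0.205, v=0.384, θ=-0.048, ω=-0.161
apply F[18]=-2.814 → step 19: x=0.213, v=0.356, θ=-0.051, ω=-0.129
apply F[19]=-2.665 → step 20: x=0.219, v=0.329, θ=-0.053, ω=-0.101
apply F[20]=-2.519 → step 21: x=0.226, v=0.304, θ=-0.055, ω=-0.075
apply F[21]=-2.378 → step 22: x=0.232, v=0.280, θ=-0.056, ω=-0.053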